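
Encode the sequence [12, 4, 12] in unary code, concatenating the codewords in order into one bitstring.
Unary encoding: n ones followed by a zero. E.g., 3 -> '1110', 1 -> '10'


Encode each number as n ones followed by a terminating 0:
  12 -> 1111111111110 (13 bits)
  4 -> 11110 (5 bits)
  12 -> 1111111111110 (13 bits)
Total length = 13 + 5 + 13 = 31 bits.

Unary([12, 4, 12]) = 1111111111110111101111111111110 (31 bits)


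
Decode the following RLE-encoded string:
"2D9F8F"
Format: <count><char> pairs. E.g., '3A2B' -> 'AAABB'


Expanding each <count><char> pair:
  2D -> 'DD'
  9F -> 'FFFFFFFFF'
  8F -> 'FFFFFFFF'

Decoded = DDFFFFFFFFFFFFFFFFF


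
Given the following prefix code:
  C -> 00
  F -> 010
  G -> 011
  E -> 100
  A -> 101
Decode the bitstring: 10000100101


Decoding step by step:
Bits 100 -> E
Bits 00 -> C
Bits 100 -> E
Bits 101 -> A


Decoded message: ECEA


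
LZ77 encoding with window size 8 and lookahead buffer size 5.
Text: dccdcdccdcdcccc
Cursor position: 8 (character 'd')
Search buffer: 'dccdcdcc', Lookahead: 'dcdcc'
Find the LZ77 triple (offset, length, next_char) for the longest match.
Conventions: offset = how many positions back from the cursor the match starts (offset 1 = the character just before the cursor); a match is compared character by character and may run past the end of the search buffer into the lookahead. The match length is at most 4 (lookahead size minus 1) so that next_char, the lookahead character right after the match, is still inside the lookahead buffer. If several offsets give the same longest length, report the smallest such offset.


Try each offset into the search buffer:
  offset=1 (pos 7, char 'c'): match length 0
  offset=2 (pos 6, char 'c'): match length 0
  offset=3 (pos 5, char 'd'): match length 2
  offset=4 (pos 4, char 'c'): match length 0
  offset=5 (pos 3, char 'd'): match length 4
  offset=6 (pos 2, char 'c'): match length 0
  offset=7 (pos 1, char 'c'): match length 0
  offset=8 (pos 0, char 'd'): match length 2
Longest match has length 4 at offset 5.
next_char = character at position 8 + 4 = 12 -> 'c'

Best match: offset=5, length=4 (matching 'dcdc' starting at position 3)
LZ77 triple: (5, 4, 'c')


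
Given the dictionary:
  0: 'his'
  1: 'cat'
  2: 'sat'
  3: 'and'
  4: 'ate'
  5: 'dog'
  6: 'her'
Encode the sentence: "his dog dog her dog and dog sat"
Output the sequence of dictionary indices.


Look up each word in the dictionary:
  'his' -> 0
  'dog' -> 5
  'dog' -> 5
  'her' -> 6
  'dog' -> 5
  'and' -> 3
  'dog' -> 5
  'sat' -> 2

Encoded: [0, 5, 5, 6, 5, 3, 5, 2]


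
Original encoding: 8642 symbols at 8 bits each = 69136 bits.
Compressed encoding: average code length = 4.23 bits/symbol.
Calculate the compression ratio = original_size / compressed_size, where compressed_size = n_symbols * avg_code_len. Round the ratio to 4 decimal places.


original_size = n_symbols * orig_bits = 8642 * 8 = 69136 bits
compressed_size = n_symbols * avg_code_len = 8642 * 4.23 = 36555.66 bits
ratio = original_size / compressed_size = 69136 / 36555.66 = 1.8913

Compression ratio = 1.8913


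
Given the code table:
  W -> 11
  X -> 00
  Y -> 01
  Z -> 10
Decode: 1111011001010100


Decoding:
11 -> W
11 -> W
01 -> Y
10 -> Z
01 -> Y
01 -> Y
01 -> Y
00 -> X


Result: WWYZYYYX


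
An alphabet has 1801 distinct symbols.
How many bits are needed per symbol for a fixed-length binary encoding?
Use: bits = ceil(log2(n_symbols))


log2(1801) = 10.8146
Bracket: 2^10 = 1024 < 1801 <= 2^11 = 2048
So ceil(log2(1801)) = 11

bits = ceil(log2(1801)) = ceil(10.8146) = 11 bits


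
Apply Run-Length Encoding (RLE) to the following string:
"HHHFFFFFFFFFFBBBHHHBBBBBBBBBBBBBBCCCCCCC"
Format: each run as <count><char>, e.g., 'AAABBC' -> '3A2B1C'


Scanning runs left to right:
  i=0: run of 'H' x 3 -> '3H'
  i=3: run of 'F' x 10 -> '10F'
  i=13: run of 'B' x 3 -> '3B'
  i=16: run of 'H' x 3 -> '3H'
  i=19: run of 'B' x 14 -> '14B'
  i=33: run of 'C' x 7 -> '7C'

RLE = 3H10F3B3H14B7C


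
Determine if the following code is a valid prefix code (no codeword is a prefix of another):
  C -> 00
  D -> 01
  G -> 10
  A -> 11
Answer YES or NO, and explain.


Checking each pair (does one codeword prefix another?):
  C='00' vs D='01': no prefix
  C='00' vs G='10': no prefix
  C='00' vs A='11': no prefix
  D='01' vs C='00': no prefix
  D='01' vs G='10': no prefix
  D='01' vs A='11': no prefix
  G='10' vs C='00': no prefix
  G='10' vs D='01': no prefix
  G='10' vs A='11': no prefix
  A='11' vs C='00': no prefix
  A='11' vs D='01': no prefix
  A='11' vs G='10': no prefix
No violation found over all pairs.

YES -- this is a valid prefix code. No codeword is a prefix of any other codeword.


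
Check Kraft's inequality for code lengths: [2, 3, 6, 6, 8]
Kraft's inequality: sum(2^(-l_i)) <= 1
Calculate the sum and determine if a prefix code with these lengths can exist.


Sum = 2^(-2) + 2^(-3) + 2^(-6) + 2^(-6) + 2^(-8)
    = 0.25 + 0.125 + 0.015625 + 0.015625 + 0.00390625
    = 105/256 = 0.41015625
Since 0.41015625 <= 1, Kraft's inequality IS satisfied.
A prefix code with these lengths CAN exist.

Kraft sum = 0.41015625. Satisfied.


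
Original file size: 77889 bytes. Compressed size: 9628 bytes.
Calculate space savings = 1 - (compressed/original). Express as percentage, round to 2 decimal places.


ratio = compressed/original = 9628/77889 = 0.123612
savings = 1 - ratio = 1 - 0.123612 = 0.876388
as a percentage: 0.876388 * 100 = 87.64%

Space savings = 1 - 9628/77889 = 87.64%


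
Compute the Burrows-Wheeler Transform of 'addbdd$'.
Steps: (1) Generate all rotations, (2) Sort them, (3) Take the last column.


Rotations (sorted):
  0: $addbdd -> last char: d
  1: addbdd$ -> last char: $
  2: bdd$add -> last char: d
  3: d$addbd -> last char: d
  4: dbdd$ad -> last char: d
  5: dd$addb -> last char: b
  6: ddbdd$a -> last char: a


BWT = d$dddba


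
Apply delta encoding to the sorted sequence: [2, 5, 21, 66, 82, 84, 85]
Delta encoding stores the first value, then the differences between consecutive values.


First value: 2
Deltas:
  5 - 2 = 3
  21 - 5 = 16
  66 - 21 = 45
  82 - 66 = 16
  84 - 82 = 2
  85 - 84 = 1


Delta encoded: [2, 3, 16, 45, 16, 2, 1]


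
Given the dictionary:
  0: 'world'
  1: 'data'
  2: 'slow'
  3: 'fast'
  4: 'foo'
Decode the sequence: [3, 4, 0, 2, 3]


Look up each index in the dictionary:
  3 -> 'fast'
  4 -> 'foo'
  0 -> 'world'
  2 -> 'slow'
  3 -> 'fast'

Decoded: "fast foo world slow fast"


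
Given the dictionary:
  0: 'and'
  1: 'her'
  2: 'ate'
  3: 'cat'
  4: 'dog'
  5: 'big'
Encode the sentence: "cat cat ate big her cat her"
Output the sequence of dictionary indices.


Look up each word in the dictionary:
  'cat' -> 3
  'cat' -> 3
  'ate' -> 2
  'big' -> 5
  'her' -> 1
  'cat' -> 3
  'her' -> 1

Encoded: [3, 3, 2, 5, 1, 3, 1]


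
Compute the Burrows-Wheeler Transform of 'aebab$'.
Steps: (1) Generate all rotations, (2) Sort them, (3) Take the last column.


Rotations (sorted):
  0: $aebab -> last char: b
  1: ab$aeb -> last char: b
  2: aebab$ -> last char: $
  3: b$aeba -> last char: a
  4: bab$ae -> last char: e
  5: ebab$a -> last char: a


BWT = bb$aea


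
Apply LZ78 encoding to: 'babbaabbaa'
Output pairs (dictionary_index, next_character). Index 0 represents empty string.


LZ78 encoding steps:
Dictionary: {0: ''}
Step 1: w='' (idx 0), next='b' -> output (0, 'b'), add 'b' as idx 1
Step 2: w='' (idx 0), next='a' -> output (0, 'a'), add 'a' as idx 2
Step 3: w='b' (idx 1), next='b' -> output (1, 'b'), add 'bb' as idx 3
Step 4: w='a' (idx 2), next='a' -> output (2, 'a'), add 'aa' as idx 4
Step 5: w='bb' (idx 3), next='a' -> output (3, 'a'), add 'bba' as idx 5
Step 6: w='a' (idx 2), end of input -> output (2, '')


Encoded: [(0, 'b'), (0, 'a'), (1, 'b'), (2, 'a'), (3, 'a'), (2, '')]


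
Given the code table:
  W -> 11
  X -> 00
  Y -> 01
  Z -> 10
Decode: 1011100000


Decoding:
10 -> Z
11 -> W
10 -> Z
00 -> X
00 -> X


Result: ZWZXX


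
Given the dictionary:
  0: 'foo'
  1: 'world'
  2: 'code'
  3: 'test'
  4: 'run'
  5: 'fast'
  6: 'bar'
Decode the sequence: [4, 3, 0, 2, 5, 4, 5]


Look up each index in the dictionary:
  4 -> 'run'
  3 -> 'test'
  0 -> 'foo'
  2 -> 'code'
  5 -> 'fast'
  4 -> 'run'
  5 -> 'fast'

Decoded: "run test foo code fast run fast"


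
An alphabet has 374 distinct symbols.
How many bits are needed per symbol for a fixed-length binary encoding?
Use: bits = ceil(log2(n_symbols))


log2(374) = 8.5469
Bracket: 2^8 = 256 < 374 <= 2^9 = 512
So ceil(log2(374)) = 9

bits = ceil(log2(374)) = ceil(8.5469) = 9 bits


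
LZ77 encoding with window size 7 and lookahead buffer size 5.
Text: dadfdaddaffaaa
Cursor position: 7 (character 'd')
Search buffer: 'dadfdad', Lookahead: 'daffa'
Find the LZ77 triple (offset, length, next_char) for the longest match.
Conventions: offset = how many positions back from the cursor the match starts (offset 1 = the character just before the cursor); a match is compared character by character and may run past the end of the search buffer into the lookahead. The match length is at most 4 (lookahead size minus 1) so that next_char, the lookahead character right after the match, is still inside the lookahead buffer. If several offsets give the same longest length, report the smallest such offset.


Try each offset into the search buffer:
  offset=1 (pos 6, char 'd'): match length 1
  offset=2 (pos 5, char 'a'): match length 0
  offset=3 (pos 4, char 'd'): match length 2
  offset=4 (pos 3, char 'f'): match length 0
  offset=5 (pos 2, char 'd'): match length 1
  offset=6 (pos 1, char 'a'): match length 0
  offset=7 (pos 0, char 'd'): match length 2
Longest match has length 2, found at offsets 3, 7; take the smallest, offset 3.
next_char = character at position 7 + 2 = 9 -> 'f'

Best match: offset=3, length=2 (matching 'da' starting at position 4)
LZ77 triple: (3, 2, 'f')


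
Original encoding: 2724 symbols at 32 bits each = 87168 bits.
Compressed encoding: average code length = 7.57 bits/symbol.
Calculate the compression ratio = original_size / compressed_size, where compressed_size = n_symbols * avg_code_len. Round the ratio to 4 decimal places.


original_size = n_symbols * orig_bits = 2724 * 32 = 87168 bits
compressed_size = n_symbols * avg_code_len = 2724 * 7.57 = 20620.68 bits
ratio = original_size / compressed_size = 87168 / 20620.68 = 4.2272

Compression ratio = 4.2272


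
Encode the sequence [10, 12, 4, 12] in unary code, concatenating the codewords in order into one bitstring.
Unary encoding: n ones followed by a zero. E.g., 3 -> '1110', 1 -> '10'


Encode each number as n ones followed by a terminating 0:
  10 -> 11111111110 (11 bits)
  12 -> 1111111111110 (13 bits)
  4 -> 11110 (5 bits)
  12 -> 1111111111110 (13 bits)
Total length = 11 + 13 + 5 + 13 = 42 bits.

Unary([10, 12, 4, 12]) = 111111111101111111111110111101111111111110 (42 bits)


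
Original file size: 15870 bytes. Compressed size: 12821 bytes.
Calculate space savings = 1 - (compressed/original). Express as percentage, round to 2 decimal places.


ratio = compressed/original = 12821/15870 = 0.807876
savings = 1 - ratio = 1 - 0.807876 = 0.192124
as a percentage: 0.192124 * 100 = 19.21%

Space savings = 1 - 12821/15870 = 19.21%


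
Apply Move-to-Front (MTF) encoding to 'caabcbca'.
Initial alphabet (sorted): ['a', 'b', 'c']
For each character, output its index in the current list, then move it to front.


MTF encoding:
'c': index 2 in ['a', 'b', 'c'] -> ['c', 'a', 'b']
'a': index 1 in ['c', 'a', 'b'] -> ['a', 'c', 'b']
'a': index 0 in ['a', 'c', 'b'] -> ['a', 'c', 'b']
'b': index 2 in ['a', 'c', 'b'] -> ['b', 'a', 'c']
'c': index 2 in ['b', 'a', 'c'] -> ['c', 'b', 'a']
'b': index 1 in ['c', 'b', 'a'] -> ['b', 'c', 'a']
'c': index 1 in ['b', 'c', 'a'] -> ['c', 'b', 'a']
'a': index 2 in ['c', 'b', 'a'] -> ['a', 'c', 'b']


Output: [2, 1, 0, 2, 2, 1, 1, 2]


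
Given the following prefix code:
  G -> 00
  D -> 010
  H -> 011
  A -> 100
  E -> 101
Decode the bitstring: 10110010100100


Decoding step by step:
Bits 101 -> E
Bits 100 -> A
Bits 101 -> E
Bits 00 -> G
Bits 100 -> A


Decoded message: EAEGA


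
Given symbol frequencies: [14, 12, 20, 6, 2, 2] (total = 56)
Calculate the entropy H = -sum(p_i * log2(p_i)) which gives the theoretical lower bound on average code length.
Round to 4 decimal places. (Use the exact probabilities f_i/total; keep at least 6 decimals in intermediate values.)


Per-symbol terms -p_i * log2(p_i) with p_i = f_i/56:
  p = 14/56 = 0.250000: log2(p) = -2.000000, -p*log2(p) = 0.500000
  p = 12/56 = 0.214286: log2(p) = -2.222392, -p*log2(p) = 0.476227
  p = 20/56 = 0.357143: log2(p) = -1.485427, -p*log2(p) = 0.530510
  p = 6/56 = 0.107143: log2(p) = -3.222392, -p*log2(p) = 0.345256
  p = 2/56 = 0.035714: log2(p) = -4.807355, -p*log2(p) = 0.171691
  p = 2/56 = 0.035714: log2(p) = -4.807355, -p*log2(p) = 0.171691
H = 0.500000 + 0.476227 + 0.530510 + 0.345256 + 0.171691 + 0.171691 = 2.195375

H = 2.1954 bits/symbol


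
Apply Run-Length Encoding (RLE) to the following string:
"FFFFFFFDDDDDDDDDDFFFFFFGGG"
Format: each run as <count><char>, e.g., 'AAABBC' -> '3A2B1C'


Scanning runs left to right:
  i=0: run of 'F' x 7 -> '7F'
  i=7: run of 'D' x 10 -> '10D'
  i=17: run of 'F' x 6 -> '6F'
  i=23: run of 'G' x 3 -> '3G'

RLE = 7F10D6F3G


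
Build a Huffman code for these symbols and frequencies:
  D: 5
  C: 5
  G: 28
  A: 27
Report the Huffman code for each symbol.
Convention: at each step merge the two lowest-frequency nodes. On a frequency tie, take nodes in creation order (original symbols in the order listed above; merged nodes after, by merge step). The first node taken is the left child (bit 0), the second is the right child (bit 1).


Huffman tree construction:
Step 1: Merge D(5) + C(5) = 10
Step 2: Merge (D+C)(10) + A(27) = 37
Step 3: Merge G(28) + ((D+C)+A)(37) = 65
Read each symbol's code off the tree from the root (left child = 0, right child = 1).

Codes:
  D: 100 (length 3)
  C: 101 (length 3)
  G: 0 (length 1)
  A: 11 (length 2)
Average code length: 112/65 = 1.7231 bits/symbol


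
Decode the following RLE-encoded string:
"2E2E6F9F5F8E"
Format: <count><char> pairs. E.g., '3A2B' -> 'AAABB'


Expanding each <count><char> pair:
  2E -> 'EE'
  2E -> 'EE'
  6F -> 'FFFFFF'
  9F -> 'FFFFFFFFF'
  5F -> 'FFFFF'
  8E -> 'EEEEEEEE'

Decoded = EEEEFFFFFFFFFFFFFFFFFFFFEEEEEEEE


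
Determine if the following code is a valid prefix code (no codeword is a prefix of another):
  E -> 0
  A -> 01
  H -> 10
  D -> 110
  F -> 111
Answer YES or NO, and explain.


Checking each pair (does one codeword prefix another?):
  E='0' vs A='01': prefix -- VIOLATION

NO -- this is NOT a valid prefix code. E (0) is a prefix of A (01).


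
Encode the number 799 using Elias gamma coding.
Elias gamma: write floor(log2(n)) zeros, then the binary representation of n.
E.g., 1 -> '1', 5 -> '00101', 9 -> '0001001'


num_bits = floor(log2(799)) + 1 = 10
leading_zeros = num_bits - 1 = 9
binary(799) = 1100011111

Elias gamma(799) = '000000000' + '1100011111' = 0000000001100011111 (19 bits)


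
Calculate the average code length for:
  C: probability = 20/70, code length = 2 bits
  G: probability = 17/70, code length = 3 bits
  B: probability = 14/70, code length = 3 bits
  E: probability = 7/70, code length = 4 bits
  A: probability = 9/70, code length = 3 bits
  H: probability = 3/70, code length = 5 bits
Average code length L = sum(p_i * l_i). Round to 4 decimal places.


Weighted contributions p_i * l_i:
  C: (20/70) * 2 = 40/70
  G: (17/70) * 3 = 51/70
  B: (14/70) * 3 = 42/70
  E: (7/70) * 4 = 28/70
  A: (9/70) * 3 = 27/70
  H: (3/70) * 5 = 15/70
Sum = (40 + 51 + 42 + 28 + 27 + 15)/70 = 203/70

L = 203/70 = 2.9000 bits/symbol


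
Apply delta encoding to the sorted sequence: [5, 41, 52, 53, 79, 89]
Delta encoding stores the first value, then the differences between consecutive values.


First value: 5
Deltas:
  41 - 5 = 36
  52 - 41 = 11
  53 - 52 = 1
  79 - 53 = 26
  89 - 79 = 10


Delta encoded: [5, 36, 11, 1, 26, 10]


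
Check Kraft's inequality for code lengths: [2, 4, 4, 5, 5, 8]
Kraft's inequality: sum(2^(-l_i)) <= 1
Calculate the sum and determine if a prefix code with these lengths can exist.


Sum = 2^(-2) + 2^(-4) + 2^(-4) + 2^(-5) + 2^(-5) + 2^(-8)
    = 0.25 + 0.0625 + 0.0625 + 0.03125 + 0.03125 + 0.00390625
    = 113/256 = 0.44140625
Since 0.44140625 <= 1, Kraft's inequality IS satisfied.
A prefix code with these lengths CAN exist.

Kraft sum = 0.44140625. Satisfied.


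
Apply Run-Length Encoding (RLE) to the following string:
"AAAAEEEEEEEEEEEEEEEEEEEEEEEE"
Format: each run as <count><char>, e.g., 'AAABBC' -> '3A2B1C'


Scanning runs left to right:
  i=0: run of 'A' x 4 -> '4A'
  i=4: run of 'E' x 24 -> '24E'

RLE = 4A24E


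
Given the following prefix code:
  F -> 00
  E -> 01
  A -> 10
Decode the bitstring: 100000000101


Decoding step by step:
Bits 10 -> A
Bits 00 -> F
Bits 00 -> F
Bits 00 -> F
Bits 01 -> E
Bits 01 -> E


Decoded message: AFFFEE


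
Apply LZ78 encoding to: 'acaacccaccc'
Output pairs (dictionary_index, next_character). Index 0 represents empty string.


LZ78 encoding steps:
Dictionary: {0: ''}
Step 1: w='' (idx 0), next='a' -> output (0, 'a'), add 'a' as idx 1
Step 2: w='' (idx 0), next='c' -> output (0, 'c'), add 'c' as idx 2
Step 3: w='a' (idx 1), next='a' -> output (1, 'a'), add 'aa' as idx 3
Step 4: w='c' (idx 2), next='c' -> output (2, 'c'), add 'cc' as idx 4
Step 5: w='c' (idx 2), next='a' -> output (2, 'a'), add 'ca' as idx 5
Step 6: w='cc' (idx 4), next='c' -> output (4, 'c'), add 'ccc' as idx 6


Encoded: [(0, 'a'), (0, 'c'), (1, 'a'), (2, 'c'), (2, 'a'), (4, 'c')]


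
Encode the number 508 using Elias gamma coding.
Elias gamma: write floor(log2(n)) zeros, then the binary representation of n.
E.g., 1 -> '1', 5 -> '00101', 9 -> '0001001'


num_bits = floor(log2(508)) + 1 = 9
leading_zeros = num_bits - 1 = 8
binary(508) = 111111100

Elias gamma(508) = '00000000' + '111111100' = 00000000111111100 (17 bits)


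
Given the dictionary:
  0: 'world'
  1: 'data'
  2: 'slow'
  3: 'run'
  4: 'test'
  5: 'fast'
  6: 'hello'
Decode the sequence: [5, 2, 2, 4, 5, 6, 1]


Look up each index in the dictionary:
  5 -> 'fast'
  2 -> 'slow'
  2 -> 'slow'
  4 -> 'test'
  5 -> 'fast'
  6 -> 'hello'
  1 -> 'data'

Decoded: "fast slow slow test fast hello data"


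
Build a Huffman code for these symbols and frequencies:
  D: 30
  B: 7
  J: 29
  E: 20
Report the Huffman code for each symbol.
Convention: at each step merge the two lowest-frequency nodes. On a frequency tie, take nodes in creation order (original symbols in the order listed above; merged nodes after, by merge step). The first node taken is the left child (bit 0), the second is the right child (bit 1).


Huffman tree construction:
Step 1: Merge B(7) + E(20) = 27
Step 2: Merge (B+E)(27) + J(29) = 56
Step 3: Merge D(30) + ((B+E)+J)(56) = 86
Read each symbol's code off the tree from the root (left child = 0, right child = 1).

Codes:
  D: 0 (length 1)
  B: 100 (length 3)
  J: 11 (length 2)
  E: 101 (length 3)
Average code length: 169/86 = 1.9651 bits/symbol


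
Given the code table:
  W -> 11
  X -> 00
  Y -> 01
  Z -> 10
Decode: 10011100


Decoding:
10 -> Z
01 -> Y
11 -> W
00 -> X


Result: ZYWX


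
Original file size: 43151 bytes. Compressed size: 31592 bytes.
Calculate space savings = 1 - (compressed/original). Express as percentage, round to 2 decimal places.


ratio = compressed/original = 31592/43151 = 0.732127
savings = 1 - ratio = 1 - 0.732127 = 0.267873
as a percentage: 0.267873 * 100 = 26.79%

Space savings = 1 - 31592/43151 = 26.79%


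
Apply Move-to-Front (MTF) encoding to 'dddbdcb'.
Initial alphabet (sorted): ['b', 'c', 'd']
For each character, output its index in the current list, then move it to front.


MTF encoding:
'd': index 2 in ['b', 'c', 'd'] -> ['d', 'b', 'c']
'd': index 0 in ['d', 'b', 'c'] -> ['d', 'b', 'c']
'd': index 0 in ['d', 'b', 'c'] -> ['d', 'b', 'c']
'b': index 1 in ['d', 'b', 'c'] -> ['b', 'd', 'c']
'd': index 1 in ['b', 'd', 'c'] -> ['d', 'b', 'c']
'c': index 2 in ['d', 'b', 'c'] -> ['c', 'd', 'b']
'b': index 2 in ['c', 'd', 'b'] -> ['b', 'c', 'd']


Output: [2, 0, 0, 1, 1, 2, 2]


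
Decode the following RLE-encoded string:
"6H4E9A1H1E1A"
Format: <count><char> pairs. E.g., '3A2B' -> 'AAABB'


Expanding each <count><char> pair:
  6H -> 'HHHHHH'
  4E -> 'EEEE'
  9A -> 'AAAAAAAAA'
  1H -> 'H'
  1E -> 'E'
  1A -> 'A'

Decoded = HHHHHHEEEEAAAAAAAAAHEA


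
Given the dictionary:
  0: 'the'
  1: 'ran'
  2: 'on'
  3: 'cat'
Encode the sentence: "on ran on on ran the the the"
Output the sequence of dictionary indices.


Look up each word in the dictionary:
  'on' -> 2
  'ran' -> 1
  'on' -> 2
  'on' -> 2
  'ran' -> 1
  'the' -> 0
  'the' -> 0
  'the' -> 0

Encoded: [2, 1, 2, 2, 1, 0, 0, 0]


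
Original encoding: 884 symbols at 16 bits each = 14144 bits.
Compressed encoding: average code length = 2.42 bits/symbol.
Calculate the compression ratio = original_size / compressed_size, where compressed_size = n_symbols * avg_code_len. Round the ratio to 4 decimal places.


original_size = n_symbols * orig_bits = 884 * 16 = 14144 bits
compressed_size = n_symbols * avg_code_len = 884 * 2.42 = 2139.28 bits
ratio = original_size / compressed_size = 14144 / 2139.28 = 6.6116

Compression ratio = 6.6116


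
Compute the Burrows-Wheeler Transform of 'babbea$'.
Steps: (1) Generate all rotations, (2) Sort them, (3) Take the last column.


Rotations (sorted):
  0: $babbea -> last char: a
  1: a$babbe -> last char: e
  2: abbea$b -> last char: b
  3: babbea$ -> last char: $
  4: bbea$ba -> last char: a
  5: bea$bab -> last char: b
  6: ea$babb -> last char: b


BWT = aeb$abb


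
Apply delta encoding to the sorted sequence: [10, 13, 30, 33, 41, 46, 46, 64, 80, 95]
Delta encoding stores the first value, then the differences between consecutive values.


First value: 10
Deltas:
  13 - 10 = 3
  30 - 13 = 17
  33 - 30 = 3
  41 - 33 = 8
  46 - 41 = 5
  46 - 46 = 0
  64 - 46 = 18
  80 - 64 = 16
  95 - 80 = 15


Delta encoded: [10, 3, 17, 3, 8, 5, 0, 18, 16, 15]


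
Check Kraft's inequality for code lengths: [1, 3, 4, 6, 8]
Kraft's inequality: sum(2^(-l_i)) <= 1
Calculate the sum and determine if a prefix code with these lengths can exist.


Sum = 2^(-1) + 2^(-3) + 2^(-4) + 2^(-6) + 2^(-8)
    = 0.5 + 0.125 + 0.0625 + 0.015625 + 0.00390625
    = 181/256 = 0.70703125
Since 0.70703125 <= 1, Kraft's inequality IS satisfied.
A prefix code with these lengths CAN exist.

Kraft sum = 0.70703125. Satisfied.


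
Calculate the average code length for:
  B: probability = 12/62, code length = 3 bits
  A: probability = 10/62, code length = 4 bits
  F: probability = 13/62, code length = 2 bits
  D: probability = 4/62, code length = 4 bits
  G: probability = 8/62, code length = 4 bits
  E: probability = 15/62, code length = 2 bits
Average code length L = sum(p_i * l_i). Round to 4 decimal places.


Weighted contributions p_i * l_i:
  B: (12/62) * 3 = 36/62
  A: (10/62) * 4 = 40/62
  F: (13/62) * 2 = 26/62
  D: (4/62) * 4 = 16/62
  G: (8/62) * 4 = 32/62
  E: (15/62) * 2 = 30/62
Sum = (36 + 40 + 26 + 16 + 32 + 30)/62 = 180/62

L = 180/62 = 2.9032 bits/symbol


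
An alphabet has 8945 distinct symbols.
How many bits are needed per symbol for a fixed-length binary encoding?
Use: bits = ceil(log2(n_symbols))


log2(8945) = 13.1269
Bracket: 2^13 = 8192 < 8945 <= 2^14 = 16384
So ceil(log2(8945)) = 14

bits = ceil(log2(8945)) = ceil(13.1269) = 14 bits


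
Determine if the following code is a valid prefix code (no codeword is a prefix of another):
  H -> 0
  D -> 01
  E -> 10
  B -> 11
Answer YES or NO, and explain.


Checking each pair (does one codeword prefix another?):
  H='0' vs D='01': prefix -- VIOLATION

NO -- this is NOT a valid prefix code. H (0) is a prefix of D (01).


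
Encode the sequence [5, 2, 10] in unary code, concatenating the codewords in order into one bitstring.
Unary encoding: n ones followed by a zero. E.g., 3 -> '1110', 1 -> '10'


Encode each number as n ones followed by a terminating 0:
  5 -> 111110 (6 bits)
  2 -> 110 (3 bits)
  10 -> 11111111110 (11 bits)
Total length = 6 + 3 + 11 = 20 bits.

Unary([5, 2, 10]) = 11111011011111111110 (20 bits)


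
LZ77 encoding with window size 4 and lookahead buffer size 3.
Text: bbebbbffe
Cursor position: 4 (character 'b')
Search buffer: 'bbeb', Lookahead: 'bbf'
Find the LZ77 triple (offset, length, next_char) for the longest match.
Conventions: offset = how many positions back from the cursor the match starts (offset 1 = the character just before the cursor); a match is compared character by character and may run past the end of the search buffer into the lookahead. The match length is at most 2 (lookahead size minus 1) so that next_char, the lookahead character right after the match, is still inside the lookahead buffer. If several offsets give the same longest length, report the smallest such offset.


Try each offset into the search buffer:
  offset=1 (pos 3, char 'b'): match length 2
  offset=2 (pos 2, char 'e'): match length 0
  offset=3 (pos 1, char 'b'): match length 1
  offset=4 (pos 0, char 'b'): match length 2
Longest match has length 2, found at offsets 1, 4; take the smallest, offset 1.
next_char = character at position 4 + 2 = 6 -> 'f'

Best match: offset=1, length=2 (matching 'bb' starting at position 3)
LZ77 triple: (1, 2, 'f')


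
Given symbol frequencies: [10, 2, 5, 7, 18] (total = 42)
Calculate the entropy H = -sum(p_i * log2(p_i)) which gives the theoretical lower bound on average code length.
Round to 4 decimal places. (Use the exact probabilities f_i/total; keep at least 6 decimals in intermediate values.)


Per-symbol terms -p_i * log2(p_i) with p_i = f_i/42:
  p = 10/42 = 0.238095: log2(p) = -2.070389, -p*log2(p) = 0.492950
  p = 2/42 = 0.047619: log2(p) = -4.392317, -p*log2(p) = 0.209158
  p = 5/42 = 0.119048: log2(p) = -3.070389, -p*log2(p) = 0.365523
  p = 7/42 = 0.166667: log2(p) = -2.584963, -p*log2(p) = 0.430827
  p = 18/42 = 0.428571: log2(p) = -1.222392, -p*log2(p) = 0.523882
H = 0.492950 + 0.209158 + 0.365523 + 0.430827 + 0.523882 = 2.022340

H = 2.0223 bits/symbol


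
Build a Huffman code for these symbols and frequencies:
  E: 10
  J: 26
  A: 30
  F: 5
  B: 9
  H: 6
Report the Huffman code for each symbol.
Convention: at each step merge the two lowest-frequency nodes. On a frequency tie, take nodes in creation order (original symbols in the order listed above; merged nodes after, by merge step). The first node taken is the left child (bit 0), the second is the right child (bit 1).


Huffman tree construction:
Step 1: Merge F(5) + H(6) = 11
Step 2: Merge B(9) + E(10) = 19
Step 3: Merge (F+H)(11) + (B+E)(19) = 30
Step 4: Merge J(26) + A(30) = 56
Step 5: Merge ((F+H)+(B+E))(30) + (J+A)(56) = 86
Read each symbol's code off the tree from the root (left child = 0, right child = 1).

Codes:
  E: 011 (length 3)
  J: 10 (length 2)
  A: 11 (length 2)
  F: 000 (length 3)
  B: 010 (length 3)
  H: 001 (length 3)
Average code length: 202/86 = 2.3488 bits/symbol


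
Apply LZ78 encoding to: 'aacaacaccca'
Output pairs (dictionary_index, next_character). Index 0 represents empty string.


LZ78 encoding steps:
Dictionary: {0: ''}
Step 1: w='' (idx 0), next='a' -> output (0, 'a'), add 'a' as idx 1
Step 2: w='a' (idx 1), next='c' -> output (1, 'c'), add 'ac' as idx 2
Step 3: w='a' (idx 1), next='a' -> output (1, 'a'), add 'aa' as idx 3
Step 4: w='' (idx 0), next='c' -> output (0, 'c'), add 'c' as idx 4
Step 5: w='ac' (idx 2), next='c' -> output (2, 'c'), add 'acc' as idx 5
Step 6: w='c' (idx 4), next='a' -> output (4, 'a'), add 'ca' as idx 6


Encoded: [(0, 'a'), (1, 'c'), (1, 'a'), (0, 'c'), (2, 'c'), (4, 'a')]


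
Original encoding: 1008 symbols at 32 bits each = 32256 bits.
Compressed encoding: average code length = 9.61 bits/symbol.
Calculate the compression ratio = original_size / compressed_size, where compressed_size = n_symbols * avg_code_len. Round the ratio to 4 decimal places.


original_size = n_symbols * orig_bits = 1008 * 32 = 32256 bits
compressed_size = n_symbols * avg_code_len = 1008 * 9.61 = 9686.88 bits
ratio = original_size / compressed_size = 32256 / 9686.88 = 3.3299

Compression ratio = 3.3299


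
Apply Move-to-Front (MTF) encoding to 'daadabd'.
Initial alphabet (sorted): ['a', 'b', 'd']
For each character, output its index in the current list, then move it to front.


MTF encoding:
'd': index 2 in ['a', 'b', 'd'] -> ['d', 'a', 'b']
'a': index 1 in ['d', 'a', 'b'] -> ['a', 'd', 'b']
'a': index 0 in ['a', 'd', 'b'] -> ['a', 'd', 'b']
'd': index 1 in ['a', 'd', 'b'] -> ['d', 'a', 'b']
'a': index 1 in ['d', 'a', 'b'] -> ['a', 'd', 'b']
'b': index 2 in ['a', 'd', 'b'] -> ['b', 'a', 'd']
'd': index 2 in ['b', 'a', 'd'] -> ['d', 'b', 'a']


Output: [2, 1, 0, 1, 1, 2, 2]


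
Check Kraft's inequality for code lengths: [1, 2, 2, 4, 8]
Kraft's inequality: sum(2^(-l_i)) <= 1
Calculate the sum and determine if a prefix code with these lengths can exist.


Sum = 2^(-1) + 2^(-2) + 2^(-2) + 2^(-4) + 2^(-8)
    = 0.5 + 0.25 + 0.25 + 0.0625 + 0.00390625
    = 273/256 = 1.06640625
Since 1.06640625 > 1, Kraft's inequality is NOT satisfied.
A prefix code with these lengths CANNOT exist.

Kraft sum = 1.06640625. Not satisfied.


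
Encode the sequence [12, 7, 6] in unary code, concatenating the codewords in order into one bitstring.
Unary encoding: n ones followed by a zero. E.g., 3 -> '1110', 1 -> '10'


Encode each number as n ones followed by a terminating 0:
  12 -> 1111111111110 (13 bits)
  7 -> 11111110 (8 bits)
  6 -> 1111110 (7 bits)
Total length = 13 + 8 + 7 = 28 bits.

Unary([12, 7, 6]) = 1111111111110111111101111110 (28 bits)


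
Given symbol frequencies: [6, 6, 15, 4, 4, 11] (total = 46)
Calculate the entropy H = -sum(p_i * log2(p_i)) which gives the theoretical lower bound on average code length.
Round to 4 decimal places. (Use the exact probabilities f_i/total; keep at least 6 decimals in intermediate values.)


Per-symbol terms -p_i * log2(p_i) with p_i = f_i/46:
  p = 6/46 = 0.130435: log2(p) = -2.938599, -p*log2(p) = 0.383296
  p = 6/46 = 0.130435: log2(p) = -2.938599, -p*log2(p) = 0.383296
  p = 15/46 = 0.326087: log2(p) = -1.616671, -p*log2(p) = 0.527175
  p = 4/46 = 0.086957: log2(p) = -3.523562, -p*log2(p) = 0.306397
  p = 4/46 = 0.086957: log2(p) = -3.523562, -p*log2(p) = 0.306397
  p = 11/46 = 0.239130: log2(p) = -2.064130, -p*log2(p) = 0.493596
H = 0.383296 + 0.383296 + 0.527175 + 0.306397 + 0.306397 + 0.493596 = 2.400157

H = 2.4002 bits/symbol


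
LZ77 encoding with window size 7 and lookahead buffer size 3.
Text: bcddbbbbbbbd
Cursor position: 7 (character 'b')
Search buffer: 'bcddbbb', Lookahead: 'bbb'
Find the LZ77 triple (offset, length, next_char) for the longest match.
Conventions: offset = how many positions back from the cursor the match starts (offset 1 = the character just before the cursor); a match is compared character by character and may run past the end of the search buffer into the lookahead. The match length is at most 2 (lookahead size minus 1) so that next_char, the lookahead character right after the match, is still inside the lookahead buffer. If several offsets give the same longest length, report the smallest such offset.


Try each offset into the search buffer:
  offset=1 (pos 6, char 'b'): match length 2
  offset=2 (pos 5, char 'b'): match length 2
  offset=3 (pos 4, char 'b'): match length 2
  offset=4 (pos 3, char 'd'): match length 0
  offset=5 (pos 2, char 'd'): match length 0
  offset=6 (pos 1, char 'c'): match length 0
  offset=7 (pos 0, char 'b'): match length 1
Longest match has length 2, found at offsets 1, 2, 3; take the smallest, offset 1.
next_char = character at position 7 + 2 = 9 -> 'b'

Best match: offset=1, length=2 (matching 'bb' starting at position 6)
LZ77 triple: (1, 2, 'b')


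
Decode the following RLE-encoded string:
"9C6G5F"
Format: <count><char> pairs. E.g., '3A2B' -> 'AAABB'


Expanding each <count><char> pair:
  9C -> 'CCCCCCCCC'
  6G -> 'GGGGGG'
  5F -> 'FFFFF'

Decoded = CCCCCCCCCGGGGGGFFFFF


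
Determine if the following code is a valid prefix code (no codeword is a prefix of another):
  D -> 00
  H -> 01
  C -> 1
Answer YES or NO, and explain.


Checking each pair (does one codeword prefix another?):
  D='00' vs H='01': no prefix
  D='00' vs C='1': no prefix
  H='01' vs D='00': no prefix
  H='01' vs C='1': no prefix
  C='1' vs D='00': no prefix
  C='1' vs H='01': no prefix
No violation found over all pairs.

YES -- this is a valid prefix code. No codeword is a prefix of any other codeword.


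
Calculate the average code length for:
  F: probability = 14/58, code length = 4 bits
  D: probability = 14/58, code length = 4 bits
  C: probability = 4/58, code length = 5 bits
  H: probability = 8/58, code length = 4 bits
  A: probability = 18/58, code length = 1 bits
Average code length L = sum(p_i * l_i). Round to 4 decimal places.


Weighted contributions p_i * l_i:
  F: (14/58) * 4 = 56/58
  D: (14/58) * 4 = 56/58
  C: (4/58) * 5 = 20/58
  H: (8/58) * 4 = 32/58
  A: (18/58) * 1 = 18/58
Sum = (56 + 56 + 20 + 32 + 18)/58 = 182/58

L = 182/58 = 3.1379 bits/symbol


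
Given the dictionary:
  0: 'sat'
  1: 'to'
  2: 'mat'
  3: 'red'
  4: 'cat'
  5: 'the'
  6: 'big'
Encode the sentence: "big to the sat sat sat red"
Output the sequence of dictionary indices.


Look up each word in the dictionary:
  'big' -> 6
  'to' -> 1
  'the' -> 5
  'sat' -> 0
  'sat' -> 0
  'sat' -> 0
  'red' -> 3

Encoded: [6, 1, 5, 0, 0, 0, 3]


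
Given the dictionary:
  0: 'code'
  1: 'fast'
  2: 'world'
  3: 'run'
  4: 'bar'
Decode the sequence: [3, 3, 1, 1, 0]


Look up each index in the dictionary:
  3 -> 'run'
  3 -> 'run'
  1 -> 'fast'
  1 -> 'fast'
  0 -> 'code'

Decoded: "run run fast fast code"


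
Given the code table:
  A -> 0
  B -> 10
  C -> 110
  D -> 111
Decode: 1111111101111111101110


Decoding:
111 -> D
111 -> D
110 -> C
111 -> D
111 -> D
110 -> C
111 -> D
0 -> A


Result: DDCDDCDA


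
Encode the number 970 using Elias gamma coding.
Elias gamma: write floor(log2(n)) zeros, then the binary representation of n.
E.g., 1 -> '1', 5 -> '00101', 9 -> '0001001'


num_bits = floor(log2(970)) + 1 = 10
leading_zeros = num_bits - 1 = 9
binary(970) = 1111001010

Elias gamma(970) = '000000000' + '1111001010' = 0000000001111001010 (19 bits)


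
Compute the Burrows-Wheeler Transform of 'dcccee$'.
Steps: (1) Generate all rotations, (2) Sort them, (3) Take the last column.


Rotations (sorted):
  0: $dcccee -> last char: e
  1: cccee$d -> last char: d
  2: ccee$dc -> last char: c
  3: cee$dcc -> last char: c
  4: dcccee$ -> last char: $
  5: e$dccce -> last char: e
  6: ee$dccc -> last char: c


BWT = edcc$ec


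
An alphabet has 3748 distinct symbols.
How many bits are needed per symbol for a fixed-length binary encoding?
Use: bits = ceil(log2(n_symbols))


log2(3748) = 11.8719
Bracket: 2^11 = 2048 < 3748 <= 2^12 = 4096
So ceil(log2(3748)) = 12

bits = ceil(log2(3748)) = ceil(11.8719) = 12 bits


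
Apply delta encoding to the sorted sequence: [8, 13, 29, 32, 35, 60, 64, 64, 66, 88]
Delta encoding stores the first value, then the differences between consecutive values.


First value: 8
Deltas:
  13 - 8 = 5
  29 - 13 = 16
  32 - 29 = 3
  35 - 32 = 3
  60 - 35 = 25
  64 - 60 = 4
  64 - 64 = 0
  66 - 64 = 2
  88 - 66 = 22


Delta encoded: [8, 5, 16, 3, 3, 25, 4, 0, 2, 22]


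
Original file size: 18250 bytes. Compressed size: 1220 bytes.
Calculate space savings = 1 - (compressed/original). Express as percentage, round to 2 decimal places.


ratio = compressed/original = 1220/18250 = 0.066849
savings = 1 - ratio = 1 - 0.066849 = 0.933151
as a percentage: 0.933151 * 100 = 93.32%

Space savings = 1 - 1220/18250 = 93.32%


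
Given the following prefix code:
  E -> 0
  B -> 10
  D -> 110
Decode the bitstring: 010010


Decoding step by step:
Bits 0 -> E
Bits 10 -> B
Bits 0 -> E
Bits 10 -> B


Decoded message: EBEB


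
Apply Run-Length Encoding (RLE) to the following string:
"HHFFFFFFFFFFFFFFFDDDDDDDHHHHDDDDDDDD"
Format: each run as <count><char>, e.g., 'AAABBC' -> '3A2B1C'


Scanning runs left to right:
  i=0: run of 'H' x 2 -> '2H'
  i=2: run of 'F' x 15 -> '15F'
  i=17: run of 'D' x 7 -> '7D'
  i=24: run of 'H' x 4 -> '4H'
  i=28: run of 'D' x 8 -> '8D'

RLE = 2H15F7D4H8D


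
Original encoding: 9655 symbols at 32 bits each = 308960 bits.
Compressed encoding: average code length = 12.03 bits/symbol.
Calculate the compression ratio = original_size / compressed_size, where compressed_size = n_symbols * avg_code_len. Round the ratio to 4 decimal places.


original_size = n_symbols * orig_bits = 9655 * 32 = 308960 bits
compressed_size = n_symbols * avg_code_len = 9655 * 12.03 = 116149.65 bits
ratio = original_size / compressed_size = 308960 / 116149.65 = 2.66

Compression ratio = 2.66


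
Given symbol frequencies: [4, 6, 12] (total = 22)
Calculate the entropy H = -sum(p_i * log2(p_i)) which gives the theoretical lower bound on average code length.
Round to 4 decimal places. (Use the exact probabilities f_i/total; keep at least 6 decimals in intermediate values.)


Per-symbol terms -p_i * log2(p_i) with p_i = f_i/22:
  p = 4/22 = 0.181818: log2(p) = -2.459432, -p*log2(p) = 0.447169
  p = 6/22 = 0.272727: log2(p) = -1.874469, -p*log2(p) = 0.511219
  p = 12/22 = 0.545455: log2(p) = -0.874469, -p*log2(p) = 0.476983
H = 0.447169 + 0.511219 + 0.476983 = 1.435371

H = 1.4354 bits/symbol


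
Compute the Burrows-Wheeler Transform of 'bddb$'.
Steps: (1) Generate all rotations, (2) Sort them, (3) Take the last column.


Rotations (sorted):
  0: $bddb -> last char: b
  1: b$bdd -> last char: d
  2: bddb$ -> last char: $
  3: db$bd -> last char: d
  4: ddb$b -> last char: b


BWT = bd$db


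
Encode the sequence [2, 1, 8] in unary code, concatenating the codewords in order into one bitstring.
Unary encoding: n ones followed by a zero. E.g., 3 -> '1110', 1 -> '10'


Encode each number as n ones followed by a terminating 0:
  2 -> 110 (3 bits)
  1 -> 10 (2 bits)
  8 -> 111111110 (9 bits)
Total length = 3 + 2 + 9 = 14 bits.

Unary([2, 1, 8]) = 11010111111110 (14 bits)


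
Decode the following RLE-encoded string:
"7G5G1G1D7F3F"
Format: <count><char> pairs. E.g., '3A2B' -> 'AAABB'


Expanding each <count><char> pair:
  7G -> 'GGGGGGG'
  5G -> 'GGGGG'
  1G -> 'G'
  1D -> 'D'
  7F -> 'FFFFFFF'
  3F -> 'FFF'

Decoded = GGGGGGGGGGGGGDFFFFFFFFFF


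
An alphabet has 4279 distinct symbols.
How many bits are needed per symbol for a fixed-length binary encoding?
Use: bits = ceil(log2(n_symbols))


log2(4279) = 12.0631
Bracket: 2^12 = 4096 < 4279 <= 2^13 = 8192
So ceil(log2(4279)) = 13

bits = ceil(log2(4279)) = ceil(12.0631) = 13 bits


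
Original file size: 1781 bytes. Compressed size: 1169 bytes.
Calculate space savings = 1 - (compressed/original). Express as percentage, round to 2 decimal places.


ratio = compressed/original = 1169/1781 = 0.656373
savings = 1 - ratio = 1 - 0.656373 = 0.343627
as a percentage: 0.343627 * 100 = 34.36%

Space savings = 1 - 1169/1781 = 34.36%


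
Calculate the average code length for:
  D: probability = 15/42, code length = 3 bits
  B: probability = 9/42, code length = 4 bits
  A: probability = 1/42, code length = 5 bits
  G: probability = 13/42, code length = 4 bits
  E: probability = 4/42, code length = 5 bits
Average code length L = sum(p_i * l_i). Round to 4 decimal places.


Weighted contributions p_i * l_i:
  D: (15/42) * 3 = 45/42
  B: (9/42) * 4 = 36/42
  A: (1/42) * 5 = 5/42
  G: (13/42) * 4 = 52/42
  E: (4/42) * 5 = 20/42
Sum = (45 + 36 + 5 + 52 + 20)/42 = 158/42

L = 158/42 = 3.7619 bits/symbol


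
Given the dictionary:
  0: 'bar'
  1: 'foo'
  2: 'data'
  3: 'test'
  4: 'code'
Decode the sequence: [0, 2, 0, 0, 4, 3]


Look up each index in the dictionary:
  0 -> 'bar'
  2 -> 'data'
  0 -> 'bar'
  0 -> 'bar'
  4 -> 'code'
  3 -> 'test'

Decoded: "bar data bar bar code test"


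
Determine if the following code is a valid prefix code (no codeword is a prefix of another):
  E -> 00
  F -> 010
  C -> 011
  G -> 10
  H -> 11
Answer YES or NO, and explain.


Checking each pair (does one codeword prefix another?):
  E='00' vs F='010': no prefix
  E='00' vs C='011': no prefix
  E='00' vs G='10': no prefix
  E='00' vs H='11': no prefix
  F='010' vs E='00': no prefix
  F='010' vs C='011': no prefix
  F='010' vs G='10': no prefix
  F='010' vs H='11': no prefix
  C='011' vs E='00': no prefix
  C='011' vs F='010': no prefix
  C='011' vs G='10': no prefix
  C='011' vs H='11': no prefix
  G='10' vs E='00': no prefix
  G='10' vs F='010': no prefix
  G='10' vs C='011': no prefix
  G='10' vs H='11': no prefix
  H='11' vs E='00': no prefix
  H='11' vs F='010': no prefix
  H='11' vs C='011': no prefix
  H='11' vs G='10': no prefix
No violation found over all pairs.

YES -- this is a valid prefix code. No codeword is a prefix of any other codeword.
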